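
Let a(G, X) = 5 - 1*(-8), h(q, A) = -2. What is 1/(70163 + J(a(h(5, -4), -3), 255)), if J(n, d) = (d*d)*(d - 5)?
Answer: 1/16326413 ≈ 6.1250e-8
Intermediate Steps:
a(G, X) = 13 (a(G, X) = 5 + 8 = 13)
J(n, d) = d**2*(-5 + d)
1/(70163 + J(a(h(5, -4), -3), 255)) = 1/(70163 + 255**2*(-5 + 255)) = 1/(70163 + 65025*250) = 1/(70163 + 16256250) = 1/16326413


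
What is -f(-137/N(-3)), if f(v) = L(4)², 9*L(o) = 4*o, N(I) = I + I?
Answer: -256/81 ≈ -3.1605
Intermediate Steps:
N(I) = 2*I
L(o) = 4*o/9 (L(o) = (4*o)/9 = 4*o/9)
f(v) = 256/81 (f(v) = ((4/9)*4)² = (16/9)² = 256/81)
-f(-137/N(-3)) = -1*256/81 = -256/81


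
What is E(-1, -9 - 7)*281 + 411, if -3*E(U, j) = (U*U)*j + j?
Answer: 10225/3 ≈ 3408.3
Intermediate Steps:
E(U, j) = -j/3 - j*U**2/3 (E(U, j) = -((U*U)*j + j)/3 = -(U**2*j + j)/3 = -(j*U**2 + j)/3 = -(j + j*U**2)/3 = -j/3 - j*U**2/3)
E(-1, -9 - 7)*281 + 411 = -(-9 - 7)*(1 + (-1)**2)/3*281 + 411 = -1/3*(-16)*(1 + 1)*281 + 411 = -1/3*(-16)*2*281 + 411 = (32/3)*281 + 411 = 8992/3 + 411 = 10225/3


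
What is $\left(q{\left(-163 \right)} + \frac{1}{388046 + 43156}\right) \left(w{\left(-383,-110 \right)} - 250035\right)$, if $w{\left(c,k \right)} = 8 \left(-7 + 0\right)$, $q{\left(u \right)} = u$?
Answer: $\frac{17577877269175}{431202} \approx 4.0765 \cdot 10^{7}$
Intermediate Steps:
$w{\left(c,k \right)} = -56$ ($w{\left(c,k \right)} = 8 \left(-7\right) = -56$)
$\left(q{\left(-163 \right)} + \frac{1}{388046 + 43156}\right) \left(w{\left(-383,-110 \right)} - 250035\right) = \left(-163 + \frac{1}{388046 + 43156}\right) \left(-56 - 250035\right) = \left(-163 + \frac{1}{431202}\right) \left(-250091\right) = \left(- \frac{70285925}{431202}\right) \left(-250091\right) = \frac{17577877269175}{431202}$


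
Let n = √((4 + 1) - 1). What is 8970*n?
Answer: 17940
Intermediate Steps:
n = 2 (n = √(5 - 1) = √4 = 2)
8970*n = 8970*2 = 17940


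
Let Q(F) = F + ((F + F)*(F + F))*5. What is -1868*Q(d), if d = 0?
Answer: 0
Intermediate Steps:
Q(F) = F + 20*F² (Q(F) = F + ((2*F)*(2*F))*5 = F + (4*F²)*5 = F + 20*F²)
-1868*Q(d) = -0*(1 + 20*0) = -0*(1 + 0) = -0 = -1868*0 = 0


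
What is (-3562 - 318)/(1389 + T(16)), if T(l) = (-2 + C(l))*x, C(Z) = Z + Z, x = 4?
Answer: -3880/1509 ≈ -2.5712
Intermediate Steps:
C(Z) = 2*Z
T(l) = -8 + 8*l (T(l) = (-2 + 2*l)*4 = -8 + 8*l)
(-3562 - 318)/(1389 + T(16)) = (-3562 - 318)/(1389 + (-8 + 8*16)) = -3880/(1389 + (-8 + 128)) = -3880/(1389 + 120) = -3880/1509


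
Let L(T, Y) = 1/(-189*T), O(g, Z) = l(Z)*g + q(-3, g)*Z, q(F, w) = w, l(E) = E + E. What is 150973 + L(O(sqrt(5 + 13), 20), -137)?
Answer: 150973 - sqrt(2)/68040 ≈ 1.5097e+5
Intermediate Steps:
l(E) = 2*E
O(g, Z) = 3*Z*g (O(g, Z) = (2*Z)*g + g*Z = 2*Z*g + Z*g = 3*Z*g)
L(T, Y) = -1/(189*T)
150973 + L(O(sqrt(5 + 13), 20), -137) = 150973 - 1/(60*sqrt(5 + 13))/189 = 150973 - sqrt(2)/360/189 = 150973 - sqrt(2)/68040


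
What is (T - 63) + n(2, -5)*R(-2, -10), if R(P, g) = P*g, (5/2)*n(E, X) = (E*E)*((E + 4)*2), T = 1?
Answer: 322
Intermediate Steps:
n(E, X) = 2*E²*(8 + 2*E)/5 (n(E, X) = 2*((E*E)*((E + 4)*2))/5 = 2*(E²*((4 + E)*2))/5 = 2*(E²*(8 + 2*E))/5 = 2*E²*(8 + 2*E)/5)
(T - 63) + n(2, -5)*R(-2, -10) = (1 - 63) + ((⅘)*2²*(4 + 2))*(-2*(-10)) = -62 + ((⅘)*4*6)*20 = -62 + (96/5)*20 = -62 + 384 = 322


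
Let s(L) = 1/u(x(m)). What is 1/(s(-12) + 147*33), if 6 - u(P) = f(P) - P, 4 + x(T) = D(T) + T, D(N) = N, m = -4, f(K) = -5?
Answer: 1/4850 ≈ 0.00020619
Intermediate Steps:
x(T) = -4 + 2*T (x(T) = -4 + (T + T) = -4 + 2*T)
u(P) = 11 + P (u(P) = 6 - (-5 - P) = 6 + (5 + P) = 11 + P)
s(L) = -1 (s(L) = 1/(11 + (-4 + 2*(-4))) = 1/(11 + (-4 - 8)) = 1/(11 - 12) = 1/(-1) = -1)
1/(s(-12) + 147*33) = 1/(-1 + 147*33) = 1/(-1 + 4851) = 1/4850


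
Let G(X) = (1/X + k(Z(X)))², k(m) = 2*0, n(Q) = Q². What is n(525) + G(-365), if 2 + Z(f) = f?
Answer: 36720140626/133225 ≈ 2.7563e+5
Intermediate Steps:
Z(f) = -2 + f
k(m) = 0
G(X) = X⁻² (G(X) = (1/X + 0)² = (1/X)² = X⁻²)
n(525) + G(-365) = 525² + (-365)⁻² = 275625 + 1/133225 = 36720140626/133225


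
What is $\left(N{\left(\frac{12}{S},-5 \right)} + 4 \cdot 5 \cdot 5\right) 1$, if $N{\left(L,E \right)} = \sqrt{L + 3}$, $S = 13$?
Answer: $100 + \frac{\sqrt{663}}{13} \approx 101.98$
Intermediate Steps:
$N{\left(L,E \right)} = \sqrt{3 + L}$
$\left(N{\left(\frac{12}{S},-5 \right)} + 4 \cdot 5 \cdot 5\right) 1 = \left(\sqrt{3 + \frac{12}{13}} + 4 \cdot 5 \cdot 5\right) 1 = \left(\sqrt{3 + 12 \cdot \frac{1}{13}} + 20 \cdot 5\right) 1 = \left(\sqrt{3 + \frac{12}{13}} + 100\right) 1 = \left(\sqrt{\frac{51}{13}} + 100\right) 1 = \left(\frac{\sqrt{663}}{13} + 100\right) 1 = \left(100 + \frac{\sqrt{663}}{13}\right) 1 = 100 + \frac{\sqrt{663}}{13}$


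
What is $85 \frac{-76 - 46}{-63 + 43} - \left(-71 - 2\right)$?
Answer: $\frac{1183}{2} \approx 591.5$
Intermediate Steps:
$85 \frac{-76 - 46}{-63 + 43} - \left(-71 - 2\right) = 85 \left(- \frac{122}{-20}\right) - \left(-71 - 2\right) = 85 \left(\left(-122\right) \left(- \frac{1}{20}\right)\right) - -73 = 85 \cdot \frac{61}{10} + 73 = \frac{1037}{2} + 73 = \frac{1183}{2}$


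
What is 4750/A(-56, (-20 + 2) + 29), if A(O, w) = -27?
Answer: -4750/27 ≈ -175.93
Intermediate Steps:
4750/A(-56, (-20 + 2) + 29) = 4750/(-27) = 4750*(-1/27) = -4750/27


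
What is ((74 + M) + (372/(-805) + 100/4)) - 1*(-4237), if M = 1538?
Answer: 4728198/805 ≈ 5873.5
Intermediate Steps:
((74 + M) + (372/(-805) + 100/4)) - 1*(-4237) = ((74 + 1538) + (372/(-805) + 100/4)) - 1*(-4237) = (1612 + (372*(-1/805) + 100*(1/4))) + 4237 = (1612 + (-372/805 + 25)) + 4237 = (1612 + 19753/805) + 4237 = 1317413/805 + 4237 = 4728198/805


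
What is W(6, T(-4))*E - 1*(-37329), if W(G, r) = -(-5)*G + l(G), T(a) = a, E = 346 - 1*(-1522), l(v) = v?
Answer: 104577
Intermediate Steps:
E = 1868 (E = 346 + 1522 = 1868)
W(G, r) = 6*G (W(G, r) = -(-5)*G + G = 5*G + G = 6*G)
W(6, T(-4))*E - 1*(-37329) = (6*6)*1868 - 1*(-37329) = 36*1868 + 37329 = 67248 + 37329 = 104577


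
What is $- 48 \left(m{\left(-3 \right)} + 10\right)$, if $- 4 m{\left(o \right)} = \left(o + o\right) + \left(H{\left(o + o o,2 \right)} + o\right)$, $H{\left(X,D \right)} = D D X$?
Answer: $-300$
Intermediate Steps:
$H{\left(X,D \right)} = X D^{2}$ ($H{\left(X,D \right)} = D^{2} X = X D^{2}$)
$m{\left(o \right)} = - o^{2} - \frac{7 o}{4}$ ($m{\left(o \right)} = - \frac{\left(o + o\right) + \left(\left(o + o o\right) 2^{2} + o\right)}{4} = - \frac{2 o + \left(\left(o + o^{2}\right) 4 + o\right)}{4} = - \frac{2 o + \left(\left(4 o + 4 o^{2}\right) + o\right)}{4} = - \frac{2 o + \left(4 o^{2} + 5 o\right)}{4} = - \frac{4 o^{2} + 7 o}{4} = - o^{2} - \frac{7 o}{4}$)
$- 48 \left(m{\left(-3 \right)} + 10\right) = - 48 \left(\frac{1}{4} \left(-3\right) \left(-7 - -12\right) + 10\right) = - 48 \left(\frac{1}{4} \left(-3\right) \left(-7 + 12\right) + 10\right) = - 48 \left(\frac{1}{4} \left(-3\right) 5 + 10\right) = - 48 \left(- \frac{15}{4} + 10\right) = \left(-48\right) \frac{25}{4} = -300$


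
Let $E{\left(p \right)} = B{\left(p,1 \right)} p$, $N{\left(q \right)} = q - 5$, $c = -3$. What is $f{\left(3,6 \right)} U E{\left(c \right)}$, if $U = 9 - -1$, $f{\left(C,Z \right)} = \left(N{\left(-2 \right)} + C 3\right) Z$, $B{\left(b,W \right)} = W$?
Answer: $-360$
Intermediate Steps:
$N{\left(q \right)} = -5 + q$ ($N{\left(q \right)} = q - 5 = -5 + q$)
$E{\left(p \right)} = p$ ($E{\left(p \right)} = 1 p = p$)
$f{\left(C,Z \right)} = Z \left(-7 + 3 C\right)$ ($f{\left(C,Z \right)} = \left(\left(-5 - 2\right) + C 3\right) Z = \left(-7 + 3 C\right) Z = Z \left(-7 + 3 C\right)$)
$U = 10$ ($U = 9 + 1 = 10$)
$f{\left(3,6 \right)} U E{\left(c \right)} = 6 \left(-7 + 3 \cdot 3\right) 10 \left(-3\right) = 6 \left(-7 + 9\right) 10 \left(-3\right) = 6 \cdot 2 \cdot 10 \left(-3\right) = 12 \cdot 10 \left(-3\right) = 120 \left(-3\right) = -360$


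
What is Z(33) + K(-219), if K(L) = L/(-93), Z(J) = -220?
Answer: -6747/31 ≈ -217.65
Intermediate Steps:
K(L) = -L/93 (K(L) = L*(-1/93) = -L/93)
Z(33) + K(-219) = -220 - 1/93*(-219) = -220 + 73/31 = -6747/31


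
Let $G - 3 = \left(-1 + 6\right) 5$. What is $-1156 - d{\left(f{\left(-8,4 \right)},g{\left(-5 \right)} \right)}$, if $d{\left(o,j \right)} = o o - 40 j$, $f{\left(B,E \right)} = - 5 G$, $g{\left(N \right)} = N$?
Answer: $-20956$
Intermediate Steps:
$G = 28$ ($G = 3 + \left(-1 + 6\right) 5 = 3 + 5 \cdot 5 = 3 + 25 = 28$)
$f{\left(B,E \right)} = -140$ ($f{\left(B,E \right)} = \left(-5\right) 28 = -140$)
$d{\left(o,j \right)} = o^{2} - 40 j$
$-1156 - d{\left(f{\left(-8,4 \right)},g{\left(-5 \right)} \right)} = -1156 - \left(\left(-140\right)^{2} - -200\right) = -1156 - \left(19600 + 200\right) = -1156 - 19800 = -20956$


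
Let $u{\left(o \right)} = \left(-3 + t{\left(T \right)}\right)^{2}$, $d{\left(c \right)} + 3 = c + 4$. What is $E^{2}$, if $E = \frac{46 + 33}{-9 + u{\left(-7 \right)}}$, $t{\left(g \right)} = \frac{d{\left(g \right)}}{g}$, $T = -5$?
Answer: $\frac{3900625}{10816} \approx 360.63$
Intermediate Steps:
$d{\left(c \right)} = 1 + c$ ($d{\left(c \right)} = -3 + \left(c + 4\right) = -3 + \left(4 + c\right) = 1 + c$)
$t{\left(g \right)} = \frac{1 + g}{g}$
$u{\left(o \right)} = \frac{121}{25}$ ($u{\left(o \right)} = \left(-3 + \frac{1 - 5}{-5}\right)^{2} = \left(-3 - - \frac{4}{5}\right)^{2} = \left(-3 + \frac{4}{5}\right)^{2} = \left(- \frac{11}{5}\right)^{2} = \frac{121}{25}$)
$E = - \frac{1975}{104}$ ($E = \frac{46 + 33}{-9 + \frac{121}{25}} = \frac{79}{- \frac{104}{25}} = 79 \left(- \frac{25}{104}\right) = - \frac{1975}{104} \approx -18.99$)
$E^{2} = \left(- \frac{1975}{104}\right)^{2} = \frac{3900625}{10816}$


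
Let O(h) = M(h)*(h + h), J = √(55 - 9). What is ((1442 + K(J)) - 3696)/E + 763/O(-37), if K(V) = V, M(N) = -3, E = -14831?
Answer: 11816441/3292482 - √46/14831 ≈ 3.5885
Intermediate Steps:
J = √46 ≈ 6.7823
O(h) = -6*h (O(h) = -3*(h + h) = -6*h)
((1442 + K(J)) - 3696)/E + 763/O(-37) = ((1442 + √46) - 3696)/(-14831) + 763/((-6*(-37))) = (-2254 + √46)*(-1/14831) + 763/222 = (2254/14831 - √46/14831) + 763*(1/222) = (2254/14831 - √46/14831) + 763/222 = 11816441/3292482 - √46/14831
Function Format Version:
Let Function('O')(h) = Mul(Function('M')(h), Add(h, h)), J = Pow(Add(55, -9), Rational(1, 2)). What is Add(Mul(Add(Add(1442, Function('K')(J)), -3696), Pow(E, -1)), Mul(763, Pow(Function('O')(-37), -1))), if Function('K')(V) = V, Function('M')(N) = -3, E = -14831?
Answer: Add(Rational(11816441, 3292482), Mul(Rational(-1, 14831), Pow(46, Rational(1, 2)))) ≈ 3.5885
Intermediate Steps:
J = Pow(46, Rational(1, 2)) ≈ 6.7823
Function('O')(h) = Mul(-6, h) (Function('O')(h) = Mul(-3, Add(h, h)) = Mul(-3, Mul(2, h)) = Mul(-6, h))
Add(Mul(Add(Add(1442, Function('K')(J)), -3696), Pow(E, -1)), Mul(763, Pow(Function('O')(-37), -1))) = Add(Mul(Add(Add(1442, Pow(46, Rational(1, 2))), -3696), Pow(-14831, -1)), Mul(763, Pow(Mul(-6, -37), -1))) = Add(Mul(Add(-2254, Pow(46, Rational(1, 2))), Rational(-1, 14831)), Mul(763, Pow(222, -1))) = Add(Add(Rational(2254, 14831), Mul(Rational(-1, 14831), Pow(46, Rational(1, 2)))), Mul(763, Rational(1, 222))) = Add(Add(Rational(2254, 14831), Mul(Rational(-1, 14831), Pow(46, Rational(1, 2)))), Rational(763, 222)) = Add(Rational(11816441, 3292482), Mul(Rational(-1, 14831), Pow(46, Rational(1, 2))))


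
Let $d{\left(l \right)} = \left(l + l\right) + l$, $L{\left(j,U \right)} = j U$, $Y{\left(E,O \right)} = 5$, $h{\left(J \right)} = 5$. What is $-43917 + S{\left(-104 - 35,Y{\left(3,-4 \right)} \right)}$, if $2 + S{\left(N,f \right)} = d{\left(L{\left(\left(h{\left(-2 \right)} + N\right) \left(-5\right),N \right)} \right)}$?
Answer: $-323309$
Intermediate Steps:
$L{\left(j,U \right)} = U j$
$d{\left(l \right)} = 3 l$ ($d{\left(l \right)} = 2 l + l = 3 l$)
$S{\left(N,f \right)} = -2 + 3 N \left(-25 - 5 N\right)$ ($S{\left(N,f \right)} = -2 + 3 N \left(5 + N\right) \left(-5\right) = -2 + 3 N \left(-25 - 5 N\right)$)
$-43917 + S{\left(-104 - 35,Y{\left(3,-4 \right)} \right)} = -43917 - \left(2 + 15 \left(-104 - 35\right) \left(5 - 139\right)\right) = -43917 - \left(2 - 2085 \left(5 - 139\right)\right) = -43917 - \left(2 - -279390\right) = -43917 - 279392 = -323309$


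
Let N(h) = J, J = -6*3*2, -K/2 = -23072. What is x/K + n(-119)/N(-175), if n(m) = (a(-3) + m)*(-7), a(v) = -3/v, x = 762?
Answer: -4760939/207648 ≈ -22.928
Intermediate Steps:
K = 46144 (K = -2*(-23072) = 46144)
J = -36 (J = -18*2 = -36)
N(h) = -36
n(m) = -7 - 7*m (n(m) = (-3/(-3) + m)*(-7) = (-3*(-1/3) + m)*(-7) = (1 + m)*(-7) = -7 - 7*m)
x/K + n(-119)/N(-175) = 762/46144 + (-7 - 7*(-119))/(-36) = 762*(1/46144) + (-7 + 833)*(-1/36) = 381/23072 + 826*(-1/36) = 381/23072 - 413/18 = -4760939/207648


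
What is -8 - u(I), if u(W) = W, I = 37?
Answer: -45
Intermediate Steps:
-8 - u(I) = -8 - 1*37 = -8 - 37 = -45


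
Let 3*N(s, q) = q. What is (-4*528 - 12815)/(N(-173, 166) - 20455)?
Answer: 44781/61199 ≈ 0.73173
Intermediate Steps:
N(s, q) = q/3
(-4*528 - 12815)/(N(-173, 166) - 20455) = (-4*528 - 12815)/((1/3)*166 - 20455) = (-2112 - 12815)/(166/3 - 20455) = -14927/(-61199/3) = -14927*(-3/61199) = 44781/61199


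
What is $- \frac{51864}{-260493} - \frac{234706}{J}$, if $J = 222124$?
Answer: $- \frac{8269838487}{9643624522} \approx -0.85754$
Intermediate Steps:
$- \frac{51864}{-260493} - \frac{234706}{J} = - \frac{51864}{-260493} - \frac{234706}{222124} = \left(-51864\right) \left(- \frac{1}{260493}\right) - \frac{117353}{111062} = \frac{17288}{86831} - \frac{117353}{111062} = - \frac{8269838487}{9643624522}$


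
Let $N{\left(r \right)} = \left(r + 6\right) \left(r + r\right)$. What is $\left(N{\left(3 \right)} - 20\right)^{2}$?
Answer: $1156$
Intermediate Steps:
$N{\left(r \right)} = 2 r \left(6 + r\right)$ ($N{\left(r \right)} = \left(6 + r\right) 2 r = 2 r \left(6 + r\right)$)
$\left(N{\left(3 \right)} - 20\right)^{2} = \left(2 \cdot 3 \left(6 + 3\right) - 20\right)^{2} = \left(2 \cdot 3 \cdot 9 - 20\right)^{2} = \left(54 - 20\right)^{2} = 34^{2} = 1156$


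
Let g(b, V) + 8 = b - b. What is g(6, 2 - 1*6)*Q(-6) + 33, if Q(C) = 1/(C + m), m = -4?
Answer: 169/5 ≈ 33.800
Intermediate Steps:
g(b, V) = -8 (g(b, V) = -8 + (b - b) = -8 + 0 = -8)
Q(C) = 1/(-4 + C) (Q(C) = 1/(C - 4) = 1/(-4 + C))
g(6, 2 - 1*6)*Q(-6) + 33 = -8/(-4 - 6) + 33 = -8/(-10) + 33 = -8*(-⅒) + 33 = ⅘ + 33 = 169/5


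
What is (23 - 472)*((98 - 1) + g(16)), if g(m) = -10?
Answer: -39063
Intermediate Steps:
(23 - 472)*((98 - 1) + g(16)) = (23 - 472)*((98 - 1) - 10) = -449*(97 - 10) = -449*87 = -39063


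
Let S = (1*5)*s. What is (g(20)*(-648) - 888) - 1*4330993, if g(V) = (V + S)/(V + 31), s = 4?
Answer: -73650617/17 ≈ -4.3324e+6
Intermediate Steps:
S = 20 (S = (1*5)*4 = 5*4 = 20)
g(V) = (20 + V)/(31 + V) (g(V) = (V + 20)/(V + 31) = (20 + V)/(31 + V))
(g(20)*(-648) - 888) - 1*4330993 = (((20 + 20)/(31 + 20))*(-648) - 888) - 1*4330993 = ((40/51)*(-648) - 888) - 4330993 = (-8640/17 - 888) - 4330993 = -23736/17 - 4330993 = -73650617/17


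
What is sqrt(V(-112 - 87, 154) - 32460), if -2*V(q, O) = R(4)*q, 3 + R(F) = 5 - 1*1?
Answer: I*sqrt(129442)/2 ≈ 179.89*I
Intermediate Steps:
R(F) = 1 (R(F) = -3 + (5 - 1*1) = -3 + (5 - 1) = -3 + 4 = 1)
V(q, O) = -q/2
sqrt(V(-112 - 87, 154) - 32460) = sqrt(-(-112 - 87)/2 - 32460) = sqrt(-1/2*(-199) - 32460) = sqrt(199/2 - 32460) = sqrt(-64721/2) = I*sqrt(129442)/2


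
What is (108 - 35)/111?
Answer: 73/111 ≈ 0.65766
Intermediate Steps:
(108 - 35)/111 = (1/111)*73 = 73/111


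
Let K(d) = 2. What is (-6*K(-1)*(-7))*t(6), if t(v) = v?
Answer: 504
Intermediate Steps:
(-6*K(-1)*(-7))*t(6) = (-6*2*(-7))*6 = -12*(-7)*6 = 84*6 = 504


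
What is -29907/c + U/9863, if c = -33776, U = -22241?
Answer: -456239275/333132688 ≈ -1.3695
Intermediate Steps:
-29907/c + U/9863 = -29907/(-33776) - 22241/9863 = -29907*(-1/33776) - 22241*1/9863 = 29907/33776 - 22241/9863 = -456239275/333132688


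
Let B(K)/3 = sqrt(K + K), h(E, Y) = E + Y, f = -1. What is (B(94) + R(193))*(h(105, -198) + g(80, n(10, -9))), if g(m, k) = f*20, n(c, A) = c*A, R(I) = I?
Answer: -21809 - 678*sqrt(47) ≈ -26457.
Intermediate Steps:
B(K) = 3*sqrt(2)*sqrt(K) (B(K) = 3*sqrt(K + K) = 3*sqrt(2*K) = 3*(sqrt(2)*sqrt(K)) = 3*sqrt(2)*sqrt(K))
n(c, A) = A*c
g(m, k) = -20 (g(m, k) = -1*20 = -20)
(B(94) + R(193))*(h(105, -198) + g(80, n(10, -9))) = (3*sqrt(2)*sqrt(94) + 193)*((105 - 198) - 20) = (6*sqrt(47) + 193)*(-93 - 20) = (193 + 6*sqrt(47))*(-113) = -21809 - 678*sqrt(47)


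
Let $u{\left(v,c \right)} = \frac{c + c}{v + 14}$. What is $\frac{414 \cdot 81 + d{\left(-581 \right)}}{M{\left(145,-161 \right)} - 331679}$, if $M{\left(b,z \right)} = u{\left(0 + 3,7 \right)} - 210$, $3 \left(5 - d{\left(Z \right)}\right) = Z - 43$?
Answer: $- \frac{573699}{5642099} \approx -0.10168$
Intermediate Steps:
$d{\left(Z \right)} = \frac{58}{3} - \frac{Z}{3}$ ($d{\left(Z \right)} = 5 - \frac{Z - 43}{3} = 5 - \frac{-43 + Z}{3} = 5 - \left(- \frac{43}{3} + \frac{Z}{3}\right) = \frac{58}{3} - \frac{Z}{3}$)
$u{\left(v,c \right)} = \frac{2 c}{14 + v}$
$M{\left(b,z \right)} = - \frac{3556}{17}$ ($M{\left(b,z \right)} = 2 \cdot 7 \frac{1}{14 + \left(0 + 3\right)} - 210 = 2 \cdot 7 \frac{1}{14 + 3} - 210 = 2 \cdot 7 \cdot \frac{1}{17} - 210 = \frac{14}{17} - 210 = - \frac{3556}{17}$)
$\frac{414 \cdot 81 + d{\left(-581 \right)}}{M{\left(145,-161 \right)} - 331679} = \frac{414 \cdot 81 + \left(\frac{58}{3} - - \frac{581}{3}\right)}{- \frac{3556}{17} - 331679} = \frac{33534 + \left(\frac{58}{3} + \frac{581}{3}\right)}{- \frac{5642099}{17}} = \left(33534 + 213\right) \left(- \frac{17}{5642099}\right) = 33747 \left(- \frac{17}{5642099}\right) = - \frac{573699}{5642099}$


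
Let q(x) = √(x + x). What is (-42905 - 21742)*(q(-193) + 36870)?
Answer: -2383534890 - 64647*I*√386 ≈ -2.3835e+9 - 1.2701e+6*I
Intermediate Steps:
q(x) = √2*√x (q(x) = √(2*x) = √2*√x)
(-42905 - 21742)*(q(-193) + 36870) = (-42905 - 21742)*(√2*√(-193) + 36870) = -64647*(√2*(I*√193) + 36870) = -64647*(I*√386 + 36870) = -64647*(36870 + I*√386) = -2383534890 - 64647*I*√386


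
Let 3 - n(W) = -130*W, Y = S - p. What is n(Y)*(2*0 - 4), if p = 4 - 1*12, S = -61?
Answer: 27548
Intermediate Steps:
p = -8 (p = 4 - 12 = -8)
Y = -53 (Y = -61 - 1*(-8) = -61 + 8 = -53)
n(W) = 3 + 130*W (n(W) = 3 - (-130)*W = 3 + 130*W)
n(Y)*(2*0 - 4) = (3 + 130*(-53))*(2*0 - 4) = (3 - 6890)*(0 - 4) = -6887*(-4) = 27548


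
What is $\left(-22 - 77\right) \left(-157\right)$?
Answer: $15543$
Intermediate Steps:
$\left(-22 - 77\right) \left(-157\right) = \left(-99\right) \left(-157\right) = 15543$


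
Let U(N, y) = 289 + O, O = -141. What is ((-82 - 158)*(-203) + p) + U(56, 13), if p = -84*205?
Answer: 31648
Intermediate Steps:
U(N, y) = 148 (U(N, y) = 289 - 141 = 148)
p = -17220
((-82 - 158)*(-203) + p) + U(56, 13) = ((-82 - 158)*(-203) - 17220) + 148 = (-240*(-203) - 17220) + 148 = (48720 - 17220) + 148 = 31500 + 148 = 31648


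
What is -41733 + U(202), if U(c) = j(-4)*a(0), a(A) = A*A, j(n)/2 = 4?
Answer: -41733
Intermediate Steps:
j(n) = 8 (j(n) = 2*4 = 8)
a(A) = A²
U(c) = 0 (U(c) = 8*0² = 8*0 = 0)
-41733 + U(202) = -41733 + 0 = -41733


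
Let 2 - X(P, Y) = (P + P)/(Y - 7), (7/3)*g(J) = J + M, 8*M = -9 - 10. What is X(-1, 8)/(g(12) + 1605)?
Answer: 32/12873 ≈ 0.0024858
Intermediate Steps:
M = -19/8 (M = (-9 - 10)/8 = (⅛)*(-19) = -19/8 ≈ -2.3750)
g(J) = -57/56 + 3*J/7 (g(J) = 3*(J - 19/8)/7 = 3*(-19/8 + J)/7 = -57/56 + 3*J/7)
X(P, Y) = 2 - 2*P/(-7 + Y) (X(P, Y) = 2 - (P + P)/(Y - 7) = 2 - 2*P/(-7 + Y))
X(-1, 8)/(g(12) + 1605) = (2*(-7 + 8 - 1*(-1))/(-7 + 8))/((-57/56 + (3/7)*12) + 1605) = (2*(-7 + 8 + 1)/1)/((-57/56 + 36/7) + 1605) = (2*1*2)/(33/8 + 1605) = 4/(12873/8) = 4*(8/12873) = 32/12873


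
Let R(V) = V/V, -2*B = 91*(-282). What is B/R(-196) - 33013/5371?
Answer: 68882288/5371 ≈ 12825.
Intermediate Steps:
B = 12831 (B = -91*(-282)/2 = -½*(-25662) = 12831)
R(V) = 1
B/R(-196) - 33013/5371 = 12831/1 - 33013/5371 = 12831*1 - 33013*1/5371 = 12831 - 33013/5371 = 68882288/5371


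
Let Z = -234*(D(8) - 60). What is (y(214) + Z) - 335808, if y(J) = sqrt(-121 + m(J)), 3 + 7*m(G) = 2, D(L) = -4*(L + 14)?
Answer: -301176 + 4*I*sqrt(371)/7 ≈ -3.0118e+5 + 11.006*I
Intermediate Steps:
D(L) = -56 - 4*L (D(L) = -4*(14 + L) = -56 - 4*L)
m(G) = -1/7 (m(G) = -3/7 + (1/7)*2 = -3/7 + 2/7 = -1/7)
y(J) = 4*I*sqrt(371)/7 (y(J) = sqrt(-121 - 1/7) = sqrt(-848/7) = 4*I*sqrt(371)/7)
Z = 34632 (Z = -234*((-56 - 4*8) - 60) = -234*((-56 - 32) - 60) = -234*(-88 - 60) = -234*(-148) = 34632)
(y(214) + Z) - 335808 = (4*I*sqrt(371)/7 + 34632) - 335808 = (34632 + 4*I*sqrt(371)/7) - 335808 = -301176 + 4*I*sqrt(371)/7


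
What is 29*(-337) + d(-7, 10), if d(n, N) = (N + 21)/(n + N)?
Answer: -29288/3 ≈ -9762.7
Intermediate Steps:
d(n, N) = (21 + N)/(N + n)
29*(-337) + d(-7, 10) = 29*(-337) + (21 + 10)/(10 - 7) = -9773 + 31/3 = -29288/3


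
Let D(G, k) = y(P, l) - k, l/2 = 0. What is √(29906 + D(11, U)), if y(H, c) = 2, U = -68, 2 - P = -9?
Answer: 2*√7494 ≈ 173.14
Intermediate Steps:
l = 0 (l = 2*0 = 0)
P = 11 (P = 2 - 1*(-9) = 2 + 9 = 11)
D(G, k) = 2 - k
√(29906 + D(11, U)) = √(29906 + (2 - 1*(-68))) = √(29906 + (2 + 68)) = √(29906 + 70) = √29976 = 2*√7494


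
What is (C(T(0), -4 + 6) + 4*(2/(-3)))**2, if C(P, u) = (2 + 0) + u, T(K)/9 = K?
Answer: 16/9 ≈ 1.7778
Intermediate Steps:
T(K) = 9*K
C(P, u) = 2 + u
(C(T(0), -4 + 6) + 4*(2/(-3)))**2 = ((2 + (-4 + 6)) + 4*(2/(-3)))**2 = ((2 + 2) + 4*(2*(-1/3)))**2 = (4 + 4*(-2/3))**2 = (4 - 8/3)**2 = (4/3)**2 = 16/9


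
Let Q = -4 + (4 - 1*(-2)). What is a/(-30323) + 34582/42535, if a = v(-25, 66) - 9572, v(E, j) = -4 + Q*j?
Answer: 1450330526/1289788805 ≈ 1.1245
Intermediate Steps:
Q = 2 (Q = -4 + (4 + 2) = -4 + 6 = 2)
v(E, j) = -4 + 2*j
a = -9444 (a = (-4 + 2*66) - 9572 = (-4 + 132) - 9572 = 128 - 9572 = -9444)
a/(-30323) + 34582/42535 = -9444/(-30323) + 34582/42535 = -9444*(-1/30323) + 34582*(1/42535) = 9444/30323 + 34582/42535 = 1450330526/1289788805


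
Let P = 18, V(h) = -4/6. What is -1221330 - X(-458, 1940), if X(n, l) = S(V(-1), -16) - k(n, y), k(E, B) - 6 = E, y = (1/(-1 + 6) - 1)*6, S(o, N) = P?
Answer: -1221800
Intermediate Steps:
V(h) = -⅔ (V(h) = -4*⅙ = -⅔)
S(o, N) = 18
y = -24/5 (y = (1/5 - 1)*6 = (⅕ - 1)*6 = -⅘*6 = -24/5 ≈ -4.8000)
k(E, B) = 6 + E
X(n, l) = 12 - n (X(n, l) = 18 - (6 + n) = 18 + (-6 - n) = 12 - n)
-1221330 - X(-458, 1940) = -1221330 - (12 - 1*(-458)) = -1221330 - (12 + 458) = -1221330 - 1*470 = -1221330 - 470 = -1221800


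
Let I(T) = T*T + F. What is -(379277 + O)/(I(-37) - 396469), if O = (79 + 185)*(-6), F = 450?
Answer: 377693/394650 ≈ 0.95703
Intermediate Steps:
O = -1584 (O = 264*(-6) = -1584)
I(T) = 450 + T**2 (I(T) = T*T + 450 = T**2 + 450 = 450 + T**2)
-(379277 + O)/(I(-37) - 396469) = -(379277 - 1584)/((450 + (-37)**2) - 396469) = -377693/((450 + 1369) - 396469) = -377693/(1819 - 396469) = -377693/(-394650) = -377693*(-1)/394650 = -1*(-377693/394650) = 377693/394650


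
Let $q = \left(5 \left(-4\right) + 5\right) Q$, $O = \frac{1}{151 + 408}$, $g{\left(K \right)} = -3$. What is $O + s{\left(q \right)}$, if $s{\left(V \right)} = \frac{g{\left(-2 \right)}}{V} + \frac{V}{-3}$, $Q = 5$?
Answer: $\frac{349959}{13975} \approx 25.042$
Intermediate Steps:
$O = \frac{1}{559} \approx 0.0017889$
$q = -75$ ($q = \left(5 \left(-4\right) + 5\right) 5 = \left(-20 + 5\right) 5 = \left(-15\right) 5 = -75$)
$s{\left(V \right)} = - \frac{3}{V} - \frac{V}{3}$ ($s{\left(V \right)} = - \frac{3}{V} + \frac{V}{-3} = - \frac{3}{V} + V \left(- \frac{1}{3}\right) = - \frac{3}{V} - \frac{V}{3}$)
$O + s{\left(q \right)} = \frac{1}{559} - \left(-25 + \frac{3}{-75}\right) = \frac{1}{559} + \left(\left(-3\right) \left(- \frac{1}{75}\right) + 25\right) = \frac{1}{559} + \left(\frac{1}{25} + 25\right) = \frac{1}{559} + \frac{626}{25} = \frac{349959}{13975}$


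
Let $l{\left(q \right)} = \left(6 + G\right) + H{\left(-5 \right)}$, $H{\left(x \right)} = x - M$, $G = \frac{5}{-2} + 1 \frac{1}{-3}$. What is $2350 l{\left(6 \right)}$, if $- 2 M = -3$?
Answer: $- \frac{23500}{3} \approx -7833.3$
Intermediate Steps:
$M = \frac{3}{2}$ ($M = \left(- \frac{1}{2}\right) \left(-3\right) = \frac{3}{2} \approx 1.5$)
$G = - \frac{17}{6}$ ($G = 5 \left(- \frac{1}{2}\right) + 1 \left(- \frac{1}{3}\right) = - \frac{5}{2} - \frac{1}{3} = - \frac{17}{6} \approx -2.8333$)
$H{\left(x \right)} = - \frac{3}{2} + x$ ($H{\left(x \right)} = x - \frac{3}{2} = - \frac{3}{2} + x$)
$l{\left(q \right)} = - \frac{10}{3}$ ($l{\left(q \right)} = \left(6 - \frac{17}{6}\right) - \frac{13}{2} = \frac{19}{6} - \frac{13}{2} = - \frac{10}{3}$)
$2350 l{\left(6 \right)} = 2350 \left(- \frac{10}{3}\right) = - \frac{23500}{3}$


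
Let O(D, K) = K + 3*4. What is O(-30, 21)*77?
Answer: 2541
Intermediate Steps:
O(D, K) = 12 + K (O(D, K) = K + 12 = 12 + K)
O(-30, 21)*77 = (12 + 21)*77 = 33*77 = 2541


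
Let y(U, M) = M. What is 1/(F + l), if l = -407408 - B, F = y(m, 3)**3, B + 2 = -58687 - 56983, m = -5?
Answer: -1/291709 ≈ -3.4281e-6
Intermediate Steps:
B = -115672 (B = -2 + (-58687 - 56983) = -2 - 115670 = -115672)
F = 27 (F = 3**3 = 27)
l = -291736 (l = -407408 - 1*(-115672) = -407408 + 115672 = -291736)
1/(F + l) = 1/(27 - 291736) = 1/(-291709) = -1/291709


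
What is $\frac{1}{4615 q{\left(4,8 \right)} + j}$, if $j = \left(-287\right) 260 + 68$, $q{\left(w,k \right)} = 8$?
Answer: $- \frac{1}{37632} \approx -2.6573 \cdot 10^{-5}$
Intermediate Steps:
$j = -74552$ ($j = -74620 + 68 = -74552$)
$\frac{1}{4615 q{\left(4,8 \right)} + j} = \frac{1}{4615 \cdot 8 - 74552} = \frac{1}{36920 - 74552} = \frac{1}{-37632} = - \frac{1}{37632}$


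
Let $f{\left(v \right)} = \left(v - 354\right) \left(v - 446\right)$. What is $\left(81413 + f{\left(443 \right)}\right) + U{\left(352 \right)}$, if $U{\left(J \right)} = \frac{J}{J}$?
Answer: $81147$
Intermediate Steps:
$U{\left(J \right)} = 1$
$f{\left(v \right)} = \left(-446 + v\right) \left(-354 + v\right)$ ($f{\left(v \right)} = \left(-354 + v\right) \left(-446 + v\right) = \left(-446 + v\right) \left(-354 + v\right)$)
$\left(81413 + f{\left(443 \right)}\right) + U{\left(352 \right)} = \left(81413 + \left(157884 + 443^{2} - 354400\right)\right) + 1 = \left(81413 + \left(157884 + 196249 - 354400\right)\right) + 1 = \left(81413 - 267\right) + 1 = 81146 + 1 = 81147$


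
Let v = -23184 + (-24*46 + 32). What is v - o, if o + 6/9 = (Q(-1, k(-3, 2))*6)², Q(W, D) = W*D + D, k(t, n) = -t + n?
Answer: -72766/3 ≈ -24255.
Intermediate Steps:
k(t, n) = n - t
Q(W, D) = D + D*W (Q(W, D) = D*W + D = D + D*W)
v = -24256 (v = -23184 + (-1104 + 32) = -23184 - 1072 = -24256)
o = -⅔ (o = -⅔ + (((2 - 1*(-3))*(1 - 1))*6)² = -⅔ + (((2 + 3)*0)*6)² = -⅔ + ((5*0)*6)² = -⅔ + (0*6)² = -⅔ + 0² = -⅔ + 0 = -⅔ ≈ -0.66667)
v - o = -24256 - 1*(-⅔) = -24256 + ⅔ = -72766/3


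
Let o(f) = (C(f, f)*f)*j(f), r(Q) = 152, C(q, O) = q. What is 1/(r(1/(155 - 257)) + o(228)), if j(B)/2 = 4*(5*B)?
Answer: 1/474094232 ≈ 2.1093e-9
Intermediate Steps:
j(B) = 40*B (j(B) = 2*(4*(5*B)) = 2*(20*B) = 40*B)
o(f) = 40*f**3 (o(f) = (f*f)*(40*f) = f**2*(40*f) = 40*f**3)
1/(r(1/(155 - 257)) + o(228)) = 1/(152 + 40*228**3) = 1/(152 + 40*11852352) = 1/(152 + 474094080) = 1/474094232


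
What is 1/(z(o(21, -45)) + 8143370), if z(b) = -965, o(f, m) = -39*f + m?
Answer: 1/8142405 ≈ 1.2281e-7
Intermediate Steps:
o(f, m) = m - 39*f
1/(z(o(21, -45)) + 8143370) = 1/(-965 + 8143370) = 1/8142405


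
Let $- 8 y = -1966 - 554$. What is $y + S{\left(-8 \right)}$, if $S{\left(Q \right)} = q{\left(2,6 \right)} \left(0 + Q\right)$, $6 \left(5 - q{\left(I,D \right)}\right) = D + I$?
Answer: $\frac{857}{3} \approx 285.67$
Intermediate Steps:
$q{\left(I,D \right)} = 5 - \frac{D}{6} - \frac{I}{6}$ ($q{\left(I,D \right)} = 5 - \frac{D + I}{6} = 5 - \left(\frac{D}{6} + \frac{I}{6}\right) = 5 - \frac{D}{6} - \frac{I}{6}$)
$y = 315$ ($y = - \frac{-1966 - 554}{8} = \left(- \frac{1}{8}\right) \left(-2520\right) = 315$)
$S{\left(Q \right)} = \frac{11 Q}{3}$ ($S{\left(Q \right)} = \left(5 - 1 - \frac{1}{3}\right) \left(0 + Q\right) = \left(5 - 1 - \frac{1}{3}\right) Q = \frac{11 Q}{3}$)
$y + S{\left(-8 \right)} = 315 + \frac{11}{3} \left(-8\right) = 315 - \frac{88}{3} = \frac{857}{3}$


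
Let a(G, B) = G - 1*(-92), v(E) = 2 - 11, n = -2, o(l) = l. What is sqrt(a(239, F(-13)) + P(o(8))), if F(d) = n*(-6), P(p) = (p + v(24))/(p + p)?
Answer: sqrt(5295)/4 ≈ 18.192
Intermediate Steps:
v(E) = -9
P(p) = (-9 + p)/(2*p) (P(p) = (p - 9)/(p + p) = (-9 + p)/((2*p)) = (-9 + p)*(1/(2*p)) = (-9 + p)/(2*p))
F(d) = 12 (F(d) = -2*(-6) = 12)
a(G, B) = 92 + G (a(G, B) = G + 92 = 92 + G)
sqrt(a(239, F(-13)) + P(o(8))) = sqrt((92 + 239) + (1/2)*(-9 + 8)/8) = sqrt(331 + (1/2)*(1/8)*(-1)) = sqrt(331 - 1/16) = sqrt(5295/16) = sqrt(5295)/4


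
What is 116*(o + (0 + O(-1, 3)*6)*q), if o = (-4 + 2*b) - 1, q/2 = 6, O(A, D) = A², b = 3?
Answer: 8468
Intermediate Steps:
q = 12 (q = 2*6 = 12)
o = 1 (o = (-4 + 2*3) - 1 = (-4 + 6) - 1 = 2 - 1 = 1)
116*(o + (0 + O(-1, 3)*6)*q) = 116*(1 + (0 + (-1)²*6)*12) = 116*(1 + (0 + 1*6)*12) = 116*(1 + (0 + 6)*12) = 116*(1 + 6*12) = 116*(1 + 72) = 116*73 = 8468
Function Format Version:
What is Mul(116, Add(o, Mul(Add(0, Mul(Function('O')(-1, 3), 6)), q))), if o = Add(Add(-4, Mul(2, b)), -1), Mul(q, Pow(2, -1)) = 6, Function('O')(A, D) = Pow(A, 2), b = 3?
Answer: 8468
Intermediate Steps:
q = 12 (q = Mul(2, 6) = 12)
o = 1 (o = Add(Add(-4, Mul(2, 3)), -1) = Add(Add(-4, 6), -1) = Add(2, -1) = 1)
Mul(116, Add(o, Mul(Add(0, Mul(Function('O')(-1, 3), 6)), q))) = Mul(116, Add(1, Mul(Add(0, Mul(Pow(-1, 2), 6)), 12))) = Mul(116, Add(1, Mul(Add(0, Mul(1, 6)), 12))) = Mul(116, Add(1, Mul(Add(0, 6), 12))) = Mul(116, Add(1, Mul(6, 12))) = Mul(116, Add(1, 72)) = Mul(116, 73) = 8468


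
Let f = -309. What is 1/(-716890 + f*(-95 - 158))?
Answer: -1/638713 ≈ -1.5656e-6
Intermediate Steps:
1/(-716890 + f*(-95 - 158)) = 1/(-716890 - 309*(-95 - 158)) = 1/(-716890 - 309*(-253)) = 1/(-716890 + 78177) = 1/(-638713) = -1/638713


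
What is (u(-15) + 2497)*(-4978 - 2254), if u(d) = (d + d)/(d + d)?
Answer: -18065536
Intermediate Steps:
u(d) = 1 (u(d) = (2*d)/((2*d)) = (2*d)*(1/(2*d)) = 1)
(u(-15) + 2497)*(-4978 - 2254) = (1 + 2497)*(-4978 - 2254) = 2498*(-7232) = -18065536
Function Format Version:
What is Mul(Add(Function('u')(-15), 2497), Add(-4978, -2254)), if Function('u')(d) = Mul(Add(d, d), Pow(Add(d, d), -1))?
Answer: -18065536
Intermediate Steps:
Function('u')(d) = 1 (Function('u')(d) = Mul(Mul(2, d), Pow(Mul(2, d), -1)) = Mul(Mul(2, d), Mul(Rational(1, 2), Pow(d, -1))) = 1)
Mul(Add(Function('u')(-15), 2497), Add(-4978, -2254)) = Mul(Add(1, 2497), Add(-4978, -2254)) = Mul(2498, -7232) = -18065536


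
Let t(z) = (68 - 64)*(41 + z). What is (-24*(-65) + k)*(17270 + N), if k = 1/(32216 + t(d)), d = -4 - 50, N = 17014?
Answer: 430057133211/8041 ≈ 5.3483e+7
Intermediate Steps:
d = -54
t(z) = 164 + 4*z (t(z) = 4*(41 + z) = 164 + 4*z)
k = 1/32164 (k = 1/(32216 + (164 + 4*(-54))) = 1/(32216 + (164 - 216)) = 1/(32216 - 52) = 1/32164 ≈ 3.1091e-5)
(-24*(-65) + k)*(17270 + N) = (-24*(-65) + 1/32164)*(17270 + 17014) = (1560 + 1/32164)*34284 = (50175841/32164)*34284 = 430057133211/8041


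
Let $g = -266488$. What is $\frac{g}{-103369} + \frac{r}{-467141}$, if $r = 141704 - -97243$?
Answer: $\frac{99787758365}{48287898029} \approx 2.0665$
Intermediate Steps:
$r = 238947$ ($r = 141704 + 97243 = 238947$)
$\frac{g}{-103369} + \frac{r}{-467141} = - \frac{266488}{-103369} + \frac{238947}{-467141} = \left(-266488\right) \left(- \frac{1}{103369}\right) + 238947 \left(- \frac{1}{467141}\right) = \frac{266488}{103369} - \frac{238947}{467141} = \frac{99787758365}{48287898029}$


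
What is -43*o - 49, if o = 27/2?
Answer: -1259/2 ≈ -629.50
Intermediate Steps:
o = 27/2 (o = 27*(1/2) = 27/2 ≈ 13.500)
-43*o - 49 = -43*27/2 - 49 = -1161/2 - 49 = -1259/2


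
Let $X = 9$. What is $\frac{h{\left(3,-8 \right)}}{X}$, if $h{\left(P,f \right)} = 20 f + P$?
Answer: $- \frac{157}{9} \approx -17.444$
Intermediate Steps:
$h{\left(P,f \right)} = P + 20 f$
$\frac{h{\left(3,-8 \right)}}{X} = \frac{3 + 20 \left(-8\right)}{9} = \left(3 - 160\right) \frac{1}{9} = \left(-157\right) \frac{1}{9} = - \frac{157}{9}$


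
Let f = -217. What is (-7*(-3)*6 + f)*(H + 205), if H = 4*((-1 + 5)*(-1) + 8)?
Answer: -20111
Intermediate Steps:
H = 16 (H = 4*(4*(-1) + 8) = 4*(-4 + 8) = 4*4 = 16)
(-7*(-3)*6 + f)*(H + 205) = (-7*(-3)*6 - 217)*(16 + 205) = (21*6 - 217)*221 = (126 - 217)*221 = -91*221 = -20111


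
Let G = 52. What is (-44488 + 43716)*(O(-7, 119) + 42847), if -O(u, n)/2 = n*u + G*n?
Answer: -24809764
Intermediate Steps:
O(u, n) = -104*n - 2*n*u (O(u, n) = -2*(n*u + 52*n) = -2*(52*n + n*u) = -104*n - 2*n*u)
(-44488 + 43716)*(O(-7, 119) + 42847) = (-44488 + 43716)*(-2*119*(52 - 7) + 42847) = -772*(-2*119*45 + 42847) = -772*(-10710 + 42847) = -772*32137 = -24809764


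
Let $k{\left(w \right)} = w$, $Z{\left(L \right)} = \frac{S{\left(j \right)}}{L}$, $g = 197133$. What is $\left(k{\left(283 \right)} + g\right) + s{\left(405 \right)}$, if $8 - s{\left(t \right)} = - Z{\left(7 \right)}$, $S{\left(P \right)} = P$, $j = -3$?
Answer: $\frac{1381965}{7} \approx 1.9742 \cdot 10^{5}$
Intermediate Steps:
$Z{\left(L \right)} = - \frac{3}{L}$
$s{\left(t \right)} = \frac{53}{7}$ ($s{\left(t \right)} = 8 - - \frac{-3}{7} = 8 - \left(-1\right) \left(- \frac{3}{7}\right) = 8 - \frac{3}{7} = \frac{53}{7}$)
$\left(k{\left(283 \right)} + g\right) + s{\left(405 \right)} = \left(283 + 197133\right) + \frac{53}{7} = 197416 + \frac{53}{7} = \frac{1381965}{7}$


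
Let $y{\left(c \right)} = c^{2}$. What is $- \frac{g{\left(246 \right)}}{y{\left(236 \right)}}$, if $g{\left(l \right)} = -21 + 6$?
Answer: $\frac{15}{55696} \approx 0.00026932$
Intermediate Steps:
$g{\left(l \right)} = -15$
$- \frac{g{\left(246 \right)}}{y{\left(236 \right)}} = - \frac{-15}{236^{2}} = - \frac{-15}{55696} = \left(-1\right) \left(- \frac{15}{55696}\right) = \frac{15}{55696}$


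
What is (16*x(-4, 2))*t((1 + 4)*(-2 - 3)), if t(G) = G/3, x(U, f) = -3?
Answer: 400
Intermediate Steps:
t(G) = G/3 (t(G) = G*(1/3) = G/3)
(16*x(-4, 2))*t((1 + 4)*(-2 - 3)) = (16*(-3))*(((1 + 4)*(-2 - 3))/3) = -16*5*(-5) = -16*(-25) = -48*(-25/3) = 400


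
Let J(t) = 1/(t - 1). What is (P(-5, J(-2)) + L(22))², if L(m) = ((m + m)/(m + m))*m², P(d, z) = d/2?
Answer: 927369/4 ≈ 2.3184e+5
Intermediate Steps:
J(t) = 1/(-1 + t)
P(d, z) = d/2 (P(d, z) = d*(½) = d/2)
L(m) = m² (L(m) = ((2*m)/((2*m)))*m² = ((2*m)*(1/(2*m)))*m² = 1*m² = m²)
(P(-5, J(-2)) + L(22))² = ((½)*(-5) + 22²)² = (-5/2 + 484)² = (963/2)² = 927369/4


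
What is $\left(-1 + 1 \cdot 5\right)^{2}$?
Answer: $16$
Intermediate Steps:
$\left(-1 + 1 \cdot 5\right)^{2} = \left(-1 + 5\right)^{2} = 4^{2} = 16$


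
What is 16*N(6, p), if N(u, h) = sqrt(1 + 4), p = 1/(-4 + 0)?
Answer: 16*sqrt(5) ≈ 35.777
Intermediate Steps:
p = -1/4 (p = 1/(-4) = -1/4 ≈ -0.25000)
N(u, h) = sqrt(5)
16*N(6, p) = 16*sqrt(5)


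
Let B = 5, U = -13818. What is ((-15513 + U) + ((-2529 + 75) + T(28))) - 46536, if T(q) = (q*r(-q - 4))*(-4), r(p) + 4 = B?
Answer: -78433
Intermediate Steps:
r(p) = 1 (r(p) = -4 + 5 = 1)
T(q) = -4*q (T(q) = (q*1)*(-4) = q*(-4) = -4*q)
((-15513 + U) + ((-2529 + 75) + T(28))) - 46536 = ((-15513 - 13818) + ((-2529 + 75) - 4*28)) - 46536 = (-29331 + (-2454 - 112)) - 46536 = (-29331 - 2566) - 46536 = -31897 - 46536 = -78433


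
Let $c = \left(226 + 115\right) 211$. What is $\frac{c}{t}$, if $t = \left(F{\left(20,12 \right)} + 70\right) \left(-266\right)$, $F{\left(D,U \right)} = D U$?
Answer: $- \frac{2321}{2660} \approx -0.87256$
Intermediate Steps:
$c = 71951$ ($c = 341 \cdot 211 = 71951$)
$t = -82460$ ($t = \left(20 \cdot 12 + 70\right) \left(-266\right) = \left(240 + 70\right) \left(-266\right) = 310 \left(-266\right) = -82460$)
$\frac{c}{t} = \frac{71951}{-82460} = 71951 \left(- \frac{1}{82460}\right) = - \frac{2321}{2660}$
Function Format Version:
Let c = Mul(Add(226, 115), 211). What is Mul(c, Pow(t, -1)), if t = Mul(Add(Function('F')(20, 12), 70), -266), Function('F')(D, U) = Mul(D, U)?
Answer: Rational(-2321, 2660) ≈ -0.87256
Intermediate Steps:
c = 71951 (c = Mul(341, 211) = 71951)
t = -82460 (t = Mul(Add(Mul(20, 12), 70), -266) = Mul(Add(240, 70), -266) = Mul(310, -266) = -82460)
Mul(c, Pow(t, -1)) = Mul(71951, Pow(-82460, -1)) = Mul(71951, Rational(-1, 82460)) = Rational(-2321, 2660)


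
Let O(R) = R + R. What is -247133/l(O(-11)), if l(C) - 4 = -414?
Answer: 247133/410 ≈ 602.76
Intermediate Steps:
O(R) = 2*R
l(C) = -410 (l(C) = 4 - 414 = -410)
-247133/l(O(-11)) = -247133/(-410) = -247133*(-1/410) = 247133/410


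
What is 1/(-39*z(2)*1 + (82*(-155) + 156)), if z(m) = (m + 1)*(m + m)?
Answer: -1/13022 ≈ -7.6793e-5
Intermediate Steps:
z(m) = 2*m*(1 + m) (z(m) = (1 + m)*(2*m) = 2*m*(1 + m))
1/(-39*z(2)*1 + (82*(-155) + 156)) = 1/(-78*2*(1 + 2)*1 + (82*(-155) + 156)) = 1/(-78*2*3*1 + (-12710 + 156)) = 1/(-39*12*1 - 12554) = 1/(-468*1 - 12554) = 1/(-468 - 12554) = 1/(-13022) = -1/13022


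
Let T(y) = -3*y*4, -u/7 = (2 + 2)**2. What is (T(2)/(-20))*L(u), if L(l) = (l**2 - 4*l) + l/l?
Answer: 77958/5 ≈ 15592.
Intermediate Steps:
u = -112 (u = -7*(2 + 2)**2 = -7*4**2 = -7*16 = -112)
T(y) = -12*y
L(l) = 1 + l**2 - 4*l (L(l) = (l**2 - 4*l) + 1 = 1 + l**2 - 4*l)
(T(2)/(-20))*L(u) = (-12*2/(-20))*(1 + (-112)**2 - 4*(-112)) = (-24*(-1/20))*(1 + 12544 + 448) = (6/5)*12993 = 77958/5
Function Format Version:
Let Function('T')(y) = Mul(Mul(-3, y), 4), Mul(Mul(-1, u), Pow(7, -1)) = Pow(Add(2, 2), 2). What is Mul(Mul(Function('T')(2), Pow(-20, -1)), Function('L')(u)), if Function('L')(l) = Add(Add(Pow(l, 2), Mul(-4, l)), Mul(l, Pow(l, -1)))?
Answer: Rational(77958, 5) ≈ 15592.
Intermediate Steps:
u = -112 (u = Mul(-7, Pow(Add(2, 2), 2)) = Mul(-7, Pow(4, 2)) = Mul(-7, 16) = -112)
Function('T')(y) = Mul(-12, y)
Function('L')(l) = Add(1, Pow(l, 2), Mul(-4, l)) (Function('L')(l) = Add(Add(Pow(l, 2), Mul(-4, l)), 1) = Add(1, Pow(l, 2), Mul(-4, l)))
Mul(Mul(Function('T')(2), Pow(-20, -1)), Function('L')(u)) = Mul(Mul(Mul(-12, 2), Pow(-20, -1)), Add(1, Pow(-112, 2), Mul(-4, -112))) = Mul(Mul(-24, Rational(-1, 20)), Add(1, 12544, 448)) = Mul(Rational(6, 5), 12993) = Rational(77958, 5)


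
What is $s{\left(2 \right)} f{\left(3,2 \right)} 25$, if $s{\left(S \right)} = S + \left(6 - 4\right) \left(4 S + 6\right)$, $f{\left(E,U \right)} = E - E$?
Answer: $0$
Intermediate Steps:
$f{\left(E,U \right)} = 0$
$s{\left(S \right)} = 12 + 9 S$ ($s{\left(S \right)} = S + 2 \left(6 + 4 S\right) = S + \left(12 + 8 S\right) = 12 + 9 S$)
$s{\left(2 \right)} f{\left(3,2 \right)} 25 = \left(12 + 9 \cdot 2\right) 0 \cdot 25 = \left(12 + 18\right) 0 \cdot 25 = 30 \cdot 0 \cdot 25 = 0 \cdot 25 = 0$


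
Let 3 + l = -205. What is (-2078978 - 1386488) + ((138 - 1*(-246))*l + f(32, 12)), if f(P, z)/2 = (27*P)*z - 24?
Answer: -3524650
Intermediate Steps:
l = -208 (l = -3 - 205 = -208)
f(P, z) = -48 + 54*P*z (f(P, z) = 2*((27*P)*z - 24) = 2*(27*P*z - 24) = 2*(-24 + 27*P*z) = -48 + 54*P*z)
(-2078978 - 1386488) + ((138 - 1*(-246))*l + f(32, 12)) = (-2078978 - 1386488) + ((138 - 1*(-246))*(-208) + (-48 + 54*32*12)) = -3465466 + ((138 + 246)*(-208) + (-48 + 20736)) = -3465466 + (384*(-208) + 20688) = -3465466 + (-79872 + 20688) = -3465466 - 59184 = -3524650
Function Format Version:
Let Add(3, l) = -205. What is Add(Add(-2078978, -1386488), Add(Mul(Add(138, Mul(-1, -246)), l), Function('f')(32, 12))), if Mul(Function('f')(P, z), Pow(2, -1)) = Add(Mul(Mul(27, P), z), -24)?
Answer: -3524650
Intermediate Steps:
l = -208 (l = Add(-3, -205) = -208)
Function('f')(P, z) = Add(-48, Mul(54, P, z)) (Function('f')(P, z) = Mul(2, Add(Mul(Mul(27, P), z), -24)) = Mul(2, Add(Mul(27, P, z), -24)) = Mul(2, Add(-24, Mul(27, P, z))) = Add(-48, Mul(54, P, z)))
Add(Add(-2078978, -1386488), Add(Mul(Add(138, Mul(-1, -246)), l), Function('f')(32, 12))) = Add(Add(-2078978, -1386488), Add(Mul(Add(138, Mul(-1, -246)), -208), Add(-48, Mul(54, 32, 12)))) = Add(-3465466, Add(Mul(Add(138, 246), -208), Add(-48, 20736))) = Add(-3465466, Add(Mul(384, -208), 20688)) = Add(-3465466, Add(-79872, 20688)) = Add(-3465466, -59184) = -3524650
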